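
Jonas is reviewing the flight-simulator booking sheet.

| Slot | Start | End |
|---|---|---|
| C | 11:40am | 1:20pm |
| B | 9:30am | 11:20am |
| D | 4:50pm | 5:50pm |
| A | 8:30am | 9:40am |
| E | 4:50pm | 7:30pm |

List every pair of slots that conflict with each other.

Sorted by start: A, B, C, D, E.
B starts before A ends → A and B overlap.
C starts after A ends — done with A.
C starts after B ends — done with B.
D starts after C ends — done with C.
E starts before D ends → D and E overlap.

A & B, D & E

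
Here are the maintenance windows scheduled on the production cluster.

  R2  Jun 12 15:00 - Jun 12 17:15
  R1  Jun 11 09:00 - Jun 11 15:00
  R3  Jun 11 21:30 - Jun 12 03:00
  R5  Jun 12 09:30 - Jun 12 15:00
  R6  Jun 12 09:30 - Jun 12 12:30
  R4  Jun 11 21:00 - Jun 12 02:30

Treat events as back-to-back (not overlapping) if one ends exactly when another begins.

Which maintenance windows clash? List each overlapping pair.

R3 & R4, R5 & R6

Two intervals overlap when each starts before the other ends.
Sorted by start: R1, R4, R3, R5, R6, R2.
R4 starts after R1 ends; R1 is clear from here.
R3 starts before R4 ends → R4 and R3 overlap.
R5 starts after R4 ends; R4 is clear from here.
R5 starts after R3 ends; R3 is clear from here.
R6 starts before R5 ends → R5 and R6 overlap.
R2 starts exactly when R5 ends (back-to-back, no overlap).
R2 starts after R6 ends.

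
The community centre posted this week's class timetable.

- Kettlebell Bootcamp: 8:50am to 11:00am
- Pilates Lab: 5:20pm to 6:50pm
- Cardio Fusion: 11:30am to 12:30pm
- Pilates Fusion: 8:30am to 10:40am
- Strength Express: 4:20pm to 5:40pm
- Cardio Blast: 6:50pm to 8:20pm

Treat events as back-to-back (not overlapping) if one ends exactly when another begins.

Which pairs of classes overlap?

Two intervals overlap when each starts before the other ends.
Sorted by start: Pilates Fusion, Kettlebell Bootcamp, Cardio Fusion, Strength Express, Pilates Lab, Cardio Blast.
Kettlebell Bootcamp starts before Pilates Fusion ends → Pilates Fusion and Kettlebell Bootcamp overlap.
Cardio Fusion starts after Pilates Fusion ends — done with Pilates Fusion.
Cardio Fusion starts after Kettlebell Bootcamp ends — done with Kettlebell Bootcamp.
Strength Express starts after Cardio Fusion ends — done with Cardio Fusion.
Pilates Lab starts before Strength Express ends → Strength Express and Pilates Lab overlap.
Cardio Blast starts after Strength Express ends.
Cardio Blast starts exactly when Pilates Lab ends (back-to-back, no overlap).

Kettlebell Bootcamp & Pilates Fusion, Pilates Lab & Strength Express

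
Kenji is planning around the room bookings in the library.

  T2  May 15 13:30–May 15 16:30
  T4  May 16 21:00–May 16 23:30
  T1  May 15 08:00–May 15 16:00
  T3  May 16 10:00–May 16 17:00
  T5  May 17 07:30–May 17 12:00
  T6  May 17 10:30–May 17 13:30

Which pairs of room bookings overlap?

Sorted by start: T1, T2, T3, T4, T5, T6.
T2 starts before T1 ends → T1 and T2 overlap.
T3 starts after T1 ends, so nothing later overlaps T1 either.
T3 starts after T2 ends, so nothing later overlaps T2 either.
T4 starts after T3 ends, so nothing later overlaps T3 either.
T5 starts after T4 ends, so nothing later overlaps T4 either.
T6 starts before T5 ends → T5 and T6 overlap.

T1 & T2, T5 & T6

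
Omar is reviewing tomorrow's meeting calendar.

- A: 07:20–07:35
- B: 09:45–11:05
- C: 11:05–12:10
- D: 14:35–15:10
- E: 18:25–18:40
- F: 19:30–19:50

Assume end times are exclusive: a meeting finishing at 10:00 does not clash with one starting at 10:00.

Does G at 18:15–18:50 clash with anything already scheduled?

Yes — it overlaps E

A: ends 07:35 at or before G starts 18:15 → clear.
B: ends 11:05 at or before G starts 18:15 → clear.
C: ends 12:10 at or before G starts 18:15 → clear.
D: ends 15:10 at or before G starts 18:15 → clear.
E: starts 18:25 before G ends 18:50, and ends 18:40 after G starts 18:15 → overlap.
F: starts 19:30 at or after G ends 18:50 → clear.
G overlaps E.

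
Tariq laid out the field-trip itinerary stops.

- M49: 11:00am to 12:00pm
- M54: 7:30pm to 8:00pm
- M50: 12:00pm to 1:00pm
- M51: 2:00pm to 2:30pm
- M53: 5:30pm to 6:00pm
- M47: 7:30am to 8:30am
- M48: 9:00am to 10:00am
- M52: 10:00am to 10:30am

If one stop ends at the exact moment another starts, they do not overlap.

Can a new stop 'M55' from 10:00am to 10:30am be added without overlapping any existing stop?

M47: ends 8:30am at or before M55 starts 10:00am → clear.
M48: ends 10:00am at or before M55 starts 10:00am → clear.
M52: starts 10:00am before M55 ends 10:30am, and ends 10:30am after M55 starts 10:00am → overlap.
M49: starts 11:00am at or after M55 ends 10:30am → clear.
M50: starts 12:00pm at or after M55 ends 10:30am → clear.
M51: starts 2:00pm at or after M55 ends 10:30am → clear.
M53: starts 5:30pm at or after M55 ends 10:30am → clear.
M54: starts 7:30pm at or after M55 ends 10:30am → clear.
M55 overlaps M52.

No — it overlaps M52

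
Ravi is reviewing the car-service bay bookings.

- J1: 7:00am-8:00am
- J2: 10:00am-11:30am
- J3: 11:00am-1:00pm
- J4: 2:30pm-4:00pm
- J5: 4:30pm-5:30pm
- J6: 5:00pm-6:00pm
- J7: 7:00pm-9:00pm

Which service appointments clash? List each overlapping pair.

J2 & J3, J5 & J6

Two intervals overlap when each starts before the other ends.
Sorted by start: J1, J2, J3, J4, J5, J6, J7.
J2 starts after J1 ends, so J1 has no further overlaps.
J3 starts before J2 ends → J2 and J3 overlap.
J4 starts after J2 ends, so J2 has no further overlaps.
J4 starts after J3 ends, so J3 has no further overlaps.
J5 starts after J4 ends, so J4 has no further overlaps.
J6 starts before J5 ends → J5 and J6 overlap.
J7 starts after J5 ends.
J7 starts after J6 ends.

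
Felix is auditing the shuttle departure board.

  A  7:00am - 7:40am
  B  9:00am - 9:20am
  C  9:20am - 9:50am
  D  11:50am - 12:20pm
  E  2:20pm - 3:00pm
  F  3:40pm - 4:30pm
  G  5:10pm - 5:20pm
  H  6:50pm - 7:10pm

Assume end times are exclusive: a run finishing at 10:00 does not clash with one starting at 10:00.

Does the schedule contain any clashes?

No

Sorted by start: A, B, C, D, E, F, G, H.
B starts after A ends, so A has no further overlaps.
C starts exactly when B ends (back-to-back, no overlap), so B has no further overlaps.
D starts after C ends, so C has no further overlaps.
E starts after D ends, so D has no further overlaps.
F starts after E ends, so E has no further overlaps.
G starts after F ends, so F has no further overlaps.
H starts after G ends.
Every pair is clear; the schedule has no overlaps.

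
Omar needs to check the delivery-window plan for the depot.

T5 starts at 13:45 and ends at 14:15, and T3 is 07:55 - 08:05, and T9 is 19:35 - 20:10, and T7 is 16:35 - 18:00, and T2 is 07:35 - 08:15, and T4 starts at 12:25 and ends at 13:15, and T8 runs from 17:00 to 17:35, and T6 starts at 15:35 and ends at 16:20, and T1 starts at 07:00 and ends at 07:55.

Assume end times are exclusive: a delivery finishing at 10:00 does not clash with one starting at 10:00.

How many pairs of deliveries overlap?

3

Check each pair: they overlap iff neither finishes before the other starts.
Sorted by start: T1, T2, T3, T4, T5, T6, T7, T8, T9.
T2 starts before T1 ends → T1 and T2 overlap.
T3 starts exactly when T1 ends (back-to-back, no overlap); T1 is clear from here.
T3 starts before T2 ends → T2 and T3 overlap.
T4 starts after T2 ends; T2 is clear from here.
T4 starts after T3 ends; T3 is clear from here.
T5 starts after T4 ends; T4 is clear from here.
T6 starts after T5 ends; T5 is clear from here.
T7 starts after T6 ends; T6 is clear from here.
T8 starts before T7 ends → T7 and T8 overlap.
T9 starts after T7 ends.
T9 starts after T8 ends.
Overlapping pairs: T1 & T2, T2 & T3, T7 & T8 — 3 in total.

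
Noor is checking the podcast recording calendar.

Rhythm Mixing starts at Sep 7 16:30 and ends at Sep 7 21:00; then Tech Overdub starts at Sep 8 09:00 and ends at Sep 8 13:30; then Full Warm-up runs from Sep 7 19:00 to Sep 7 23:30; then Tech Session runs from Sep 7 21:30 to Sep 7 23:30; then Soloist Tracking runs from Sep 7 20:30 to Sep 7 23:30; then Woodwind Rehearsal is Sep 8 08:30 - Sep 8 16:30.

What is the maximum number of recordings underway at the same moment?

3

Sweep the timeline, counting +1 at each start and −1 at each end (ends before starts at a tie):
Sep 7 16:30 start Rhythm Mixing → 1
Sep 7 19:00 start Full Warm-up → 2
Sep 7 20:30 start Soloist Tracking → 3
Sep 7 21:00 end Rhythm Mixing → 2
Sep 7 21:30 start Tech Session → 3
Sep 7 23:30 end Full Warm-up → 2
Sep 7 23:30 end Soloist Tracking → 1
Sep 7 23:30 end Tech Session → 0
Sep 8 08:30 start Woodwind Rehearsal → 1
Sep 8 09:00 start Tech Overdub → 2
Sep 8 13:30 end Tech Overdub → 1
Sep 8 16:30 end Woodwind Rehearsal → 0
Peak is 3, at Sep 7 20:30 (Full Warm-up, Rhythm Mixing, Soloist Tracking).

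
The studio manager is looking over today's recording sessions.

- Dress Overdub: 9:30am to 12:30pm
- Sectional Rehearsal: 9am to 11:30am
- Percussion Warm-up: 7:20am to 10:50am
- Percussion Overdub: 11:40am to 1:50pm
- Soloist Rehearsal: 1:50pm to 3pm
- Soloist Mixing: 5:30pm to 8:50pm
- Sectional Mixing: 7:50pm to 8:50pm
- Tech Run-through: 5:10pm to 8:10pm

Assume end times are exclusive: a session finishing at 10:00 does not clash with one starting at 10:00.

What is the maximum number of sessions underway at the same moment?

Sort all start/end points and keep a running count:
7:20am start Percussion Warm-up → 1
9am start Sectional Rehearsal → 2
9:30am start Dress Overdub → 3
10:50am end Percussion Warm-up → 2
11:30am end Sectional Rehearsal → 1
11:40am start Percussion Overdub → 2
12:30pm end Dress Overdub → 1
1:50pm end Percussion Overdub → 0
1:50pm start Soloist Rehearsal → 1
3pm end Soloist Rehearsal → 0
5:10pm start Tech Run-through → 1
5:30pm start Soloist Mixing → 2
7:50pm start Sectional Mixing → 3
8:10pm end Tech Run-through → 2
8:50pm end Sectional Mixing → 1
8:50pm end Soloist Mixing → 0
Peak is 3, at 9:30am (Dress Overdub, Percussion Warm-up, Sectional Rehearsal).

3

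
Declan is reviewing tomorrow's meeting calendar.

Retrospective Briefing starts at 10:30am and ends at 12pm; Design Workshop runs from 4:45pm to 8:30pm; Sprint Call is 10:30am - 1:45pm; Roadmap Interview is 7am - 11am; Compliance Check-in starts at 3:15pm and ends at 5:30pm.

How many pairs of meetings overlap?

4

Sorted by start: Roadmap Interview, Retrospective Briefing, Sprint Call, Compliance Check-in, Design Workshop.
Retrospective Briefing starts before Roadmap Interview ends → Roadmap Interview and Retrospective Briefing overlap.
Sprint Call starts before Roadmap Interview ends → Roadmap Interview and Sprint Call overlap.
Compliance Check-in starts after Roadmap Interview ends, so nothing later overlaps Roadmap Interview either.
Sprint Call starts before Retrospective Briefing ends → Retrospective Briefing and Sprint Call overlap.
Compliance Check-in starts after Retrospective Briefing ends, so nothing later overlaps Retrospective Briefing either.
Compliance Check-in starts after Sprint Call ends, so nothing later overlaps Sprint Call either.
Design Workshop starts before Compliance Check-in ends → Compliance Check-in and Design Workshop overlap.
Overlapping pairs: Compliance Check-in & Design Workshop, Retrospective Briefing & Roadmap Interview, Retrospective Briefing & Sprint Call, Roadmap Interview & Sprint Call — 4 in total.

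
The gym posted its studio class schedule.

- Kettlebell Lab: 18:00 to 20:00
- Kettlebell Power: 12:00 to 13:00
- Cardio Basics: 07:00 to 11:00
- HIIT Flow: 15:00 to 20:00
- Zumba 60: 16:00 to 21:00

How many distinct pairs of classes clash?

3

Sorted by start: Cardio Basics, Kettlebell Power, HIIT Flow, Zumba 60, Kettlebell Lab.
Kettlebell Power starts after Cardio Basics ends, so Cardio Basics has no further overlaps.
HIIT Flow starts after Kettlebell Power ends, so Kettlebell Power has no further overlaps.
Zumba 60 starts before HIIT Flow ends → HIIT Flow and Zumba 60 overlap.
Kettlebell Lab starts before HIIT Flow ends → HIIT Flow and Kettlebell Lab overlap.
Kettlebell Lab starts before Zumba 60 ends → Zumba 60 and Kettlebell Lab overlap.
Overlapping pairs: HIIT Flow & Kettlebell Lab, HIIT Flow & Zumba 60, Kettlebell Lab & Zumba 60 — 3 in total.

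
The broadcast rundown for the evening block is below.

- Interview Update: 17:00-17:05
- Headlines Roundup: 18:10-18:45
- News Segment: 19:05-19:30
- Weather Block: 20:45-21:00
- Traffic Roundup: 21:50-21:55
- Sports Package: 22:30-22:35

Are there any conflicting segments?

No

Two intervals overlap when each starts before the other ends.
Sorted by start: Interview Update, Headlines Roundup, News Segment, Weather Block, Traffic Roundup, Sports Package.
Headlines Roundup starts after Interview Update ends; Interview Update is clear from here.
News Segment starts after Headlines Roundup ends; Headlines Roundup is clear from here.
Weather Block starts after News Segment ends; News Segment is clear from here.
Traffic Roundup starts after Weather Block ends; Weather Block is clear from here.
Sports Package starts after Traffic Roundup ends.
Every pair is clear; the schedule has no overlaps.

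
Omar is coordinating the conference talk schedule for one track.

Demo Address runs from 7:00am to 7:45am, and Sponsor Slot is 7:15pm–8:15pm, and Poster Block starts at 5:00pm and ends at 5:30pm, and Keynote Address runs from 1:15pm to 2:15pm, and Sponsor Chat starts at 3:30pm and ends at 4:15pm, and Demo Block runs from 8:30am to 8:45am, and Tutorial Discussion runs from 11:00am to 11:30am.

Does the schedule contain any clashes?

No

Sorted by start: Demo Address, Demo Block, Tutorial Discussion, Keynote Address, Sponsor Chat, Poster Block, Sponsor Slot.
Demo Block starts after Demo Address ends, so nothing later overlaps Demo Address either.
Tutorial Discussion starts after Demo Block ends, so nothing later overlaps Demo Block either.
Keynote Address starts after Tutorial Discussion ends, so nothing later overlaps Tutorial Discussion either.
Sponsor Chat starts after Keynote Address ends, so nothing later overlaps Keynote Address either.
Poster Block starts after Sponsor Chat ends, so nothing later overlaps Sponsor Chat either.
Sponsor Slot starts after Poster Block ends.
Every pair is clear; the schedule has no overlaps.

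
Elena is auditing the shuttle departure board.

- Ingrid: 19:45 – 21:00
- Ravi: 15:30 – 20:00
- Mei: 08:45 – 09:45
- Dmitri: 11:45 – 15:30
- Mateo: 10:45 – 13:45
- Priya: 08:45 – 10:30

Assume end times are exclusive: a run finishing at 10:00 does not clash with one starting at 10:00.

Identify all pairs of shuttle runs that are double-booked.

Dmitri & Mateo, Ingrid & Ravi, Mei & Priya

Sorted by start: Priya, Mei, Mateo, Dmitri, Ravi, Ingrid.
Mei starts before Priya ends → Priya and Mei overlap.
Mateo starts after Priya ends, so nothing later overlaps Priya either.
Mateo starts after Mei ends, so nothing later overlaps Mei either.
Dmitri starts before Mateo ends → Mateo and Dmitri overlap.
Ravi starts after Mateo ends, so nothing later overlaps Mateo either.
Ravi starts exactly when Dmitri ends (back-to-back, no overlap), so nothing later overlaps Dmitri either.
Ingrid starts before Ravi ends → Ravi and Ingrid overlap.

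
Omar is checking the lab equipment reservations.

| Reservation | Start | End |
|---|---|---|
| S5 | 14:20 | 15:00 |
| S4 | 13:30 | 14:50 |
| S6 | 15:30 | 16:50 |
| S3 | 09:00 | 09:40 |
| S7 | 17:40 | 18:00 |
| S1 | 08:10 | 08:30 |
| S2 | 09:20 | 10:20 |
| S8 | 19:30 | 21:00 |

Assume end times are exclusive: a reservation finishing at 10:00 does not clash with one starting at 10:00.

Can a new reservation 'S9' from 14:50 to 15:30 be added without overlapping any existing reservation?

No — it overlaps S5

S1: ends 08:30 at or before S9 starts 14:50 → clear.
S3: ends 09:40 at or before S9 starts 14:50 → clear.
S2: ends 10:20 at or before S9 starts 14:50 → clear.
S4: ends 14:50 at or before S9 starts 14:50 → clear.
S5: starts 14:20 before S9 ends 15:30, and ends 15:00 after S9 starts 14:50 → overlap.
S6: starts 15:30 at or after S9 ends 15:30 → clear.
S7: starts 17:40 at or after S9 ends 15:30 → clear.
S8: starts 19:30 at or after S9 ends 15:30 → clear.
S9 overlaps S5.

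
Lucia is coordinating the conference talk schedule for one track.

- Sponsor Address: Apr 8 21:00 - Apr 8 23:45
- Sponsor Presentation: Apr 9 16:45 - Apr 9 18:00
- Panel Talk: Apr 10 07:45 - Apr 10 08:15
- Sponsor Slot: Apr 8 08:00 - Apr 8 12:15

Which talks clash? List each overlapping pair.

no conflicts

Sorted by start: Sponsor Slot, Sponsor Address, Sponsor Presentation, Panel Talk.
Sponsor Address starts after Sponsor Slot ends; Sponsor Slot is clear from here.
Sponsor Presentation starts after Sponsor Address ends; Sponsor Address is clear from here.
Panel Talk starts after Sponsor Presentation ends.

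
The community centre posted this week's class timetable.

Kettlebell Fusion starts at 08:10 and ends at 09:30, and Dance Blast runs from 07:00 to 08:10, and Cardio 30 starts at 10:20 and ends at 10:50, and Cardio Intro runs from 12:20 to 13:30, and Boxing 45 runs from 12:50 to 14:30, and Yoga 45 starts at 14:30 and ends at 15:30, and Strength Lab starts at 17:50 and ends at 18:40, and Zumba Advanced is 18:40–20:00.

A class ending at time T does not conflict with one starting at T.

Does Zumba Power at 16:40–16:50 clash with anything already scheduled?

No — it doesn't clash with anything

Dance Blast: ends 08:10 at or before Zumba Power starts 16:40 → clear.
Kettlebell Fusion: ends 09:30 at or before Zumba Power starts 16:40 → clear.
Cardio 30: ends 10:50 at or before Zumba Power starts 16:40 → clear.
Cardio Intro: ends 13:30 at or before Zumba Power starts 16:40 → clear.
Boxing 45: ends 14:30 at or before Zumba Power starts 16:40 → clear.
Yoga 45: ends 15:30 at or before Zumba Power starts 16:40 → clear.
Strength Lab: starts 17:50 at or after Zumba Power ends 16:50 → clear.
Zumba Advanced: starts 18:40 at or after Zumba Power ends 16:50 → clear.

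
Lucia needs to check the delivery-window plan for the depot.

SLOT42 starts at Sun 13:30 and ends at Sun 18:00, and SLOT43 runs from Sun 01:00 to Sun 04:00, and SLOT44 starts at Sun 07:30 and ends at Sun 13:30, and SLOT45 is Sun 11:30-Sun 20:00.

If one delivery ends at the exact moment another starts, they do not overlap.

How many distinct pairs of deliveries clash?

Sorted by start: SLOT43, SLOT44, SLOT45, SLOT42.
SLOT44 starts after SLOT43 ends — done with SLOT43.
SLOT45 starts before SLOT44 ends → SLOT44 and SLOT45 overlap.
SLOT42 starts exactly when SLOT44 ends (back-to-back, no overlap).
SLOT42 starts before SLOT45 ends → SLOT45 and SLOT42 overlap.
Overlapping pairs: SLOT42 & SLOT45, SLOT44 & SLOT45 — 2 in total.

2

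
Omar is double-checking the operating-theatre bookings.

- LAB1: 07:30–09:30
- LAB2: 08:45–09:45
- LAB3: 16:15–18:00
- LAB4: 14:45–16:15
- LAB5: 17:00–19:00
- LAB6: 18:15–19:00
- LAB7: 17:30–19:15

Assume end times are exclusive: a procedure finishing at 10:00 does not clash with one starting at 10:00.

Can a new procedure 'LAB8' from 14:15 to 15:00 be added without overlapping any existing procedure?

LAB1: ends 09:30 at or before LAB8 starts 14:15 → clear.
LAB2: ends 09:45 at or before LAB8 starts 14:15 → clear.
LAB4: starts 14:45 before LAB8 ends 15:00, and ends 16:15 after LAB8 starts 14:15 → overlap.
LAB3: starts 16:15 at or after LAB8 ends 15:00 → clear.
LAB5: starts 17:00 at or after LAB8 ends 15:00 → clear.
LAB7: starts 17:30 at or after LAB8 ends 15:00 → clear.
LAB6: starts 18:15 at or after LAB8 ends 15:00 → clear.
LAB8 overlaps LAB4.

No — it overlaps LAB4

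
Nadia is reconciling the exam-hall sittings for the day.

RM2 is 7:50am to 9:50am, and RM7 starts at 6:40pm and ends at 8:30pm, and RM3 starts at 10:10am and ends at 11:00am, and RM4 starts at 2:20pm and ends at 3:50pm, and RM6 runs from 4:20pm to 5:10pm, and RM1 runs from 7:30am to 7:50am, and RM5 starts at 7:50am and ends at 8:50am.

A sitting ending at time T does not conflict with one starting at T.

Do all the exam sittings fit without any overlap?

No

Check each pair: they overlap iff neither finishes before the other starts.
Sorted by start: RM1, RM2, RM5, RM3, RM4, RM6, RM7.
RM2 starts exactly when RM1 ends (back-to-back, no overlap), so RM1 has no further overlaps.
RM5 starts before RM2 ends → RM2 and RM5 overlap.
That's a conflict, so the schedule is not conflict-free.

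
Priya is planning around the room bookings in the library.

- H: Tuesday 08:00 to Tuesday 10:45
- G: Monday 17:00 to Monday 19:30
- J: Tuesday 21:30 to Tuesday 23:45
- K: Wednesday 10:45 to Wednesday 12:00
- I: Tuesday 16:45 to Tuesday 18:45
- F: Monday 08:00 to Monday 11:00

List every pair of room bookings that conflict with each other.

no overlapping pairs

Sorted by start: F, G, H, I, J, K.
G starts after F ends; F is clear from here.
H starts after G ends; G is clear from here.
I starts after H ends; H is clear from here.
J starts after I ends; I is clear from here.
K starts after J ends.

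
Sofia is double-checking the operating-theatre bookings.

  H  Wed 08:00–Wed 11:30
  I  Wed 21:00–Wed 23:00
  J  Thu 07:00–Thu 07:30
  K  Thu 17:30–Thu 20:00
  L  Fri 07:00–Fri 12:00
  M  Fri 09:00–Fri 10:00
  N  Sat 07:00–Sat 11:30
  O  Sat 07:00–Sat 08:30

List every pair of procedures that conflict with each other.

Sorted by start: H, I, J, K, L, M, N, O.
I starts after H ends — done with H.
J starts after I ends — done with I.
K starts after J ends — done with J.
L starts after K ends — done with K.
M starts before L ends → L and M overlap.
N starts after L ends — done with L.
N starts after M ends — done with M.
O starts before N ends → N and O overlap.

L & M, N & O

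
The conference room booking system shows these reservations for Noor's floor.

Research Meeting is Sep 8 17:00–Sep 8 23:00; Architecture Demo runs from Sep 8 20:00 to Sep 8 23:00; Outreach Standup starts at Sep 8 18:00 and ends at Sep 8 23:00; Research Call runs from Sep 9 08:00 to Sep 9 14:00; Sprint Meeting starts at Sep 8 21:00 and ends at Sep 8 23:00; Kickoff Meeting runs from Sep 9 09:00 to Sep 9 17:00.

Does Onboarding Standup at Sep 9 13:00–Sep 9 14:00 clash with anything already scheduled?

Research Meeting: ends Sep 8 23:00 at or before Onboarding Standup starts Sep 9 13:00 → clear.
Outreach Standup: ends Sep 8 23:00 at or before Onboarding Standup starts Sep 9 13:00 → clear.
Architecture Demo: ends Sep 8 23:00 at or before Onboarding Standup starts Sep 9 13:00 → clear.
Sprint Meeting: ends Sep 8 23:00 at or before Onboarding Standup starts Sep 9 13:00 → clear.
Research Call: starts Sep 9 08:00 before Onboarding Standup ends Sep 9 14:00, and ends Sep 9 14:00 after Onboarding Standup starts Sep 9 13:00 → overlap.
Kickoff Meeting: starts Sep 9 09:00 before Onboarding Standup ends Sep 9 14:00, and ends Sep 9 17:00 after Onboarding Standup starts Sep 9 13:00 → overlap.
Onboarding Standup overlaps Research Call, Kickoff Meeting.

Yes — it overlaps Kickoff Meeting, Research Call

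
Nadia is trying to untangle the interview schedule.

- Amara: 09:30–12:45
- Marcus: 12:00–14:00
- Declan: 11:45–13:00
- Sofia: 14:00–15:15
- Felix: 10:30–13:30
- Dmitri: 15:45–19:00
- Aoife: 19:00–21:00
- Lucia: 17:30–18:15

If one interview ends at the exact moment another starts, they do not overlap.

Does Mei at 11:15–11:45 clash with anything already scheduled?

Amara: starts 09:30 before Mei ends 11:45, and ends 12:45 after Mei starts 11:15 → overlap.
Felix: starts 10:30 before Mei ends 11:45, and ends 13:30 after Mei starts 11:15 → overlap.
Declan: starts 11:45 at or after Mei ends 11:45 → clear.
Marcus: starts 12:00 at or after Mei ends 11:45 → clear.
Sofia: starts 14:00 at or after Mei ends 11:45 → clear.
Dmitri: starts 15:45 at or after Mei ends 11:45 → clear.
Lucia: starts 17:30 at or after Mei ends 11:45 → clear.
Aoife: starts 19:00 at or after Mei ends 11:45 → clear.
Mei overlaps Amara, Felix.

Yes — it overlaps Amara, Felix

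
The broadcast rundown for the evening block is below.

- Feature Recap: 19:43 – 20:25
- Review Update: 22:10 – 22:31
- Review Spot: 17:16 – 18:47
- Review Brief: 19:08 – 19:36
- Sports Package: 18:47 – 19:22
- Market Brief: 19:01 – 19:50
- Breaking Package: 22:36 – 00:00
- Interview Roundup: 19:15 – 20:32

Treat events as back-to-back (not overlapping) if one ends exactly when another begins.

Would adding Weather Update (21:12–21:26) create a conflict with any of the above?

No — it doesn't clash with anything

Review Spot: ends 18:47 at or before Weather Update starts 21:12 → clear.
Sports Package: ends 19:22 at or before Weather Update starts 21:12 → clear.
Market Brief: ends 19:50 at or before Weather Update starts 21:12 → clear.
Review Brief: ends 19:36 at or before Weather Update starts 21:12 → clear.
Interview Roundup: ends 20:32 at or before Weather Update starts 21:12 → clear.
Feature Recap: ends 20:25 at or before Weather Update starts 21:12 → clear.
Review Update: starts 22:10 at or after Weather Update ends 21:26 → clear.
Breaking Package: starts 22:36 at or after Weather Update ends 21:26 → clear.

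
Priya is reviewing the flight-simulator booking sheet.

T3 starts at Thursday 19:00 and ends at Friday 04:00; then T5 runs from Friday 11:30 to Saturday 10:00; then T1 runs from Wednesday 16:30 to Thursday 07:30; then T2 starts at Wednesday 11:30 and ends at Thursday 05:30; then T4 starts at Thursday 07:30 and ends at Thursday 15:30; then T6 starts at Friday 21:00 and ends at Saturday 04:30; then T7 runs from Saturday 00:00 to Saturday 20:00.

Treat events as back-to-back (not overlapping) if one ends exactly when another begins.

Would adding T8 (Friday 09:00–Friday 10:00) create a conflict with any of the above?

No — it doesn't clash with anything

T2: ends Thursday 05:30 at or before T8 starts Friday 09:00 → clear.
T1: ends Thursday 07:30 at or before T8 starts Friday 09:00 → clear.
T4: ends Thursday 15:30 at or before T8 starts Friday 09:00 → clear.
T3: ends Friday 04:00 at or before T8 starts Friday 09:00 → clear.
T5: starts Friday 11:30 at or after T8 ends Friday 10:00 → clear.
T6: starts Friday 21:00 at or after T8 ends Friday 10:00 → clear.
T7: starts Saturday 00:00 at or after T8 ends Friday 10:00 → clear.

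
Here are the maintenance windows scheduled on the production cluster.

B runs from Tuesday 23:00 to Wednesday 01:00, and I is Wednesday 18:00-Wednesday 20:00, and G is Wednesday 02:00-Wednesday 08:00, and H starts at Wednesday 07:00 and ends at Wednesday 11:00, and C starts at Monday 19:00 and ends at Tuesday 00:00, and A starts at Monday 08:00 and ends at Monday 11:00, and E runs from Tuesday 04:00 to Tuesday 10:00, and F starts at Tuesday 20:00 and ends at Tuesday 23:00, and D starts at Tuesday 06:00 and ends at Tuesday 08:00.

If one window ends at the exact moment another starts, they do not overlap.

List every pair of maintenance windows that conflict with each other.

Sorted by start: A, C, E, D, F, B, G, H, I.
C starts after A ends, so nothing later overlaps A either.
E starts after C ends, so nothing later overlaps C either.
D starts before E ends → E and D overlap.
F starts after E ends, so nothing later overlaps E either.
F starts after D ends, so nothing later overlaps D either.
B starts exactly when F ends (back-to-back, no overlap), so nothing later overlaps F either.
G starts after B ends, so nothing later overlaps B either.
H starts before G ends → G and H overlap.
I starts after G ends.
I starts after H ends.

D & E, G & H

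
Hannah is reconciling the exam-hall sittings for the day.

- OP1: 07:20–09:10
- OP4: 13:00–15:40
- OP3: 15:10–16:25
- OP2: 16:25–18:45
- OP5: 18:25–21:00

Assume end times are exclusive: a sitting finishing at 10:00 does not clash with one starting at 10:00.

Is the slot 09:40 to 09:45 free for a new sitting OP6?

OP1: ends 09:10 at or before OP6 starts 09:40 → clear.
OP4: starts 13:00 at or after OP6 ends 09:45 → clear.
OP3: starts 15:10 at or after OP6 ends 09:45 → clear.
OP2: starts 16:25 at or after OP6 ends 09:45 → clear.
OP5: starts 18:25 at or after OP6 ends 09:45 → clear.

Yes — the slot is free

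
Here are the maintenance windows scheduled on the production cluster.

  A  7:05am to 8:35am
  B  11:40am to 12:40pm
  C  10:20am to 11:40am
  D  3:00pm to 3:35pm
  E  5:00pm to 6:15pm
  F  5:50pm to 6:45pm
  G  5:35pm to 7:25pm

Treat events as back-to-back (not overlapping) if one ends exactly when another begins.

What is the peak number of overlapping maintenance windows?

3

Walk through starts and ends in time order (an end at T is processed before a start at T):
7:05am start A → 1
8:35am end A → 0
10:20am start C → 1
11:40am end C → 0
11:40am start B → 1
12:40pm end B → 0
3:00pm start D → 1
3:35pm end D → 0
5:00pm start E → 1
5:35pm start G → 2
5:50pm start F → 3
6:15pm end E → 2
6:45pm end F → 1
7:25pm end G → 0
Peak is 3, at 5:50pm (E, F, G).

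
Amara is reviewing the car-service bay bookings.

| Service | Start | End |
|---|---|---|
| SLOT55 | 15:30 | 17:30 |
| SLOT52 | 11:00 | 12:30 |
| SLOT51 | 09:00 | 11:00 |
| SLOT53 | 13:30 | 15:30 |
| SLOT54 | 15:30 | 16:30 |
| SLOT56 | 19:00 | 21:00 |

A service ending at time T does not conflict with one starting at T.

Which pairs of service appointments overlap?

SLOT54 & SLOT55

Sorted by start: SLOT51, SLOT52, SLOT53, SLOT54, SLOT55, SLOT56.
SLOT52 starts exactly when SLOT51 ends (back-to-back, no overlap); SLOT51 is clear from here.
SLOT53 starts after SLOT52 ends; SLOT52 is clear from here.
SLOT54 starts exactly when SLOT53 ends (back-to-back, no overlap); SLOT53 is clear from here.
SLOT55 starts before SLOT54 ends → SLOT54 and SLOT55 overlap.
SLOT56 starts after SLOT54 ends.
SLOT56 starts after SLOT55 ends.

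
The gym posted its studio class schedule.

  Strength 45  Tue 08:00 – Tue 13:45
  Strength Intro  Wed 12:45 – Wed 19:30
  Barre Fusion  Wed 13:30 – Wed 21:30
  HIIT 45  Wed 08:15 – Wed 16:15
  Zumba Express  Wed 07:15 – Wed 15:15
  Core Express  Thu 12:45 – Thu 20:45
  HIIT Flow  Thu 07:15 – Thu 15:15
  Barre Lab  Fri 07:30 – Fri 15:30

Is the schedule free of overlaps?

Sorted by start: Strength 45, Zumba Express, HIIT 45, Strength Intro, Barre Fusion, HIIT Flow, Core Express, Barre Lab.
Zumba Express starts after Strength 45 ends; Strength 45 is clear from here.
HIIT 45 starts before Zumba Express ends → Zumba Express and HIIT 45 overlap.
That's a conflict, so the schedule is not conflict-free.

No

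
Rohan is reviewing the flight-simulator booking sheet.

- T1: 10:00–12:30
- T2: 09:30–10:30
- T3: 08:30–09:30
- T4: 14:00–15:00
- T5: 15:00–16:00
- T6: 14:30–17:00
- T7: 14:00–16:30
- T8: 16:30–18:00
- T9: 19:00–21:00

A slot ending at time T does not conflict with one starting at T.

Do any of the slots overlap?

Sorted by start: T3, T2, T1, T4, T7, T6, T5, T8, T9.
T2 starts exactly when T3 ends (back-to-back, no overlap); T3 is clear from here.
T1 starts before T2 ends → T2 and T1 overlap.
That's a conflict, so the schedule is not conflict-free.

Yes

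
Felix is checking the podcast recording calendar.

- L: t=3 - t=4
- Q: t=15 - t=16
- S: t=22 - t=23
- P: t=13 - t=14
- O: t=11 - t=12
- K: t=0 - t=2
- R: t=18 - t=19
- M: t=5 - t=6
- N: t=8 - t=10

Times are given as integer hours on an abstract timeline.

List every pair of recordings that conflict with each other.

Sorted by start: K, L, M, N, O, P, Q, R, S.
L starts after K ends — done with K.
M starts after L ends — done with L.
N starts after M ends — done with M.
O starts after N ends — done with N.
P starts after O ends — done with O.
Q starts after P ends — done with P.
R starts after Q ends — done with Q.
S starts after R ends.

no conflicts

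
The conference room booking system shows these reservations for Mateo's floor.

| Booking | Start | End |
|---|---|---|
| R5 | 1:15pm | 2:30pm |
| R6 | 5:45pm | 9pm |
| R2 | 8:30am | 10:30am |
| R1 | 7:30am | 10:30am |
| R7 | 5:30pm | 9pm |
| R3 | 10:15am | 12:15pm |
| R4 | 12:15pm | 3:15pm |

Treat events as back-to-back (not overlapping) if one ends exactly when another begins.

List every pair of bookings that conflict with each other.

R1 & R2, R1 & R3, R2 & R3, R4 & R5, R6 & R7

Sorted by start: R1, R2, R3, R4, R5, R7, R6.
R2 starts before R1 ends → R1 and R2 overlap.
R3 starts before R1 ends → R1 and R3 overlap.
R4 starts after R1 ends, so nothing later overlaps R1 either.
R3 starts before R2 ends → R2 and R3 overlap.
R4 starts after R2 ends, so nothing later overlaps R2 either.
R4 starts exactly when R3 ends (back-to-back, no overlap), so nothing later overlaps R3 either.
R5 starts before R4 ends → R4 and R5 overlap.
R7 starts after R4 ends, so nothing later overlaps R4 either.
R7 starts after R5 ends, so nothing later overlaps R5 either.
R6 starts before R7 ends → R7 and R6 overlap.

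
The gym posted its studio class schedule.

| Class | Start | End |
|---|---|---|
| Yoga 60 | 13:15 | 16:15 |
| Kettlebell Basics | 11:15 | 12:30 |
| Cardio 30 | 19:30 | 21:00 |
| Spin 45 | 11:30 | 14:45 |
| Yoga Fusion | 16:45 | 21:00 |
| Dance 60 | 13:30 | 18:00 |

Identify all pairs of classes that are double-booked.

Two intervals overlap when each starts before the other ends.
Sorted by start: Kettlebell Basics, Spin 45, Yoga 60, Dance 60, Yoga Fusion, Cardio 30.
Spin 45 starts before Kettlebell Basics ends → Kettlebell Basics and Spin 45 overlap.
Yoga 60 starts after Kettlebell Basics ends — done with Kettlebell Basics.
Yoga 60 starts before Spin 45 ends → Spin 45 and Yoga 60 overlap.
Dance 60 starts before Spin 45 ends → Spin 45 and Dance 60 overlap.
Yoga Fusion starts after Spin 45 ends — done with Spin 45.
Dance 60 starts before Yoga 60 ends → Yoga 60 and Dance 60 overlap.
Yoga Fusion starts after Yoga 60 ends — done with Yoga 60.
Yoga Fusion starts before Dance 60 ends → Dance 60 and Yoga Fusion overlap.
Cardio 30 starts after Dance 60 ends.
Cardio 30 starts before Yoga Fusion ends → Yoga Fusion and Cardio 30 overlap.

Cardio 30 & Yoga Fusion, Dance 60 & Spin 45, Dance 60 & Yoga 60, Dance 60 & Yoga Fusion, Kettlebell Basics & Spin 45, Spin 45 & Yoga 60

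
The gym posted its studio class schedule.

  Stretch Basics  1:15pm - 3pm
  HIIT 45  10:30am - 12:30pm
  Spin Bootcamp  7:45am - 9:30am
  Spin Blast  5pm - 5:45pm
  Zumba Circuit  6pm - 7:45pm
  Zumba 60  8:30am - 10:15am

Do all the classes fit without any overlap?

No

Sorted by start: Spin Bootcamp, Zumba 60, HIIT 45, Stretch Basics, Spin Blast, Zumba Circuit.
Zumba 60 starts before Spin Bootcamp ends → Spin Bootcamp and Zumba 60 overlap.
That's a conflict, so the schedule is not conflict-free.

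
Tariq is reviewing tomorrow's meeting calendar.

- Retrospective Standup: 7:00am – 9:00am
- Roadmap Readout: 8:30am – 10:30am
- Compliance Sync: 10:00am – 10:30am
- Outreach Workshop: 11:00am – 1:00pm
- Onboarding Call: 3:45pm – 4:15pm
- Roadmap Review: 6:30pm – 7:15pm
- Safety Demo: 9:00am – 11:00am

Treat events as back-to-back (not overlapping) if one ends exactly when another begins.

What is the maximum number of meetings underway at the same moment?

Sweep the timeline, counting +1 at each start and −1 at each end (ends before starts at a tie):
7:00am start Retrospective Standup → 1
8:30am start Roadmap Readout → 2
9:00am end Retrospective Standup → 1
9:00am start Safety Demo → 2
10:00am start Compliance Sync → 3
10:30am end Compliance Sync → 2
10:30am end Roadmap Readout → 1
11:00am end Safety Demo → 0
11:00am start Outreach Workshop → 1
1:00pm end Outreach Workshop → 0
3:45pm start Onboarding Call → 1
4:15pm end Onboarding Call → 0
6:30pm start Roadmap Review → 1
7:15pm end Roadmap Review → 0
Peak is 3, at 10:00am (Compliance Sync, Roadmap Readout, Safety Demo).

3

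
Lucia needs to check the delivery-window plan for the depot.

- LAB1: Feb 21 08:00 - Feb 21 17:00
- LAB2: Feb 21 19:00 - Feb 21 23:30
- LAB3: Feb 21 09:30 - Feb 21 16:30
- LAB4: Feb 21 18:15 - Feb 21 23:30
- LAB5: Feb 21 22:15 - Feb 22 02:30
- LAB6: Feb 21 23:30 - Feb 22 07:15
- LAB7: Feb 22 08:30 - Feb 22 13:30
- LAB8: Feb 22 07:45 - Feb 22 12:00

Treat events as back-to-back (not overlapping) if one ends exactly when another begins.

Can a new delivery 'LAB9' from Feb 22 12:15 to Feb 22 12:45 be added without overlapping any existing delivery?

No — it overlaps LAB7

LAB1: ends Feb 21 17:00 at or before LAB9 starts Feb 22 12:15 → clear.
LAB3: ends Feb 21 16:30 at or before LAB9 starts Feb 22 12:15 → clear.
LAB4: ends Feb 21 23:30 at or before LAB9 starts Feb 22 12:15 → clear.
LAB2: ends Feb 21 23:30 at or before LAB9 starts Feb 22 12:15 → clear.
LAB5: ends Feb 22 02:30 at or before LAB9 starts Feb 22 12:15 → clear.
LAB6: ends Feb 22 07:15 at or before LAB9 starts Feb 22 12:15 → clear.
LAB8: ends Feb 22 12:00 at or before LAB9 starts Feb 22 12:15 → clear.
LAB7: starts Feb 22 08:30 before LAB9 ends Feb 22 12:45, and ends Feb 22 13:30 after LAB9 starts Feb 22 12:15 → overlap.
LAB9 overlaps LAB7.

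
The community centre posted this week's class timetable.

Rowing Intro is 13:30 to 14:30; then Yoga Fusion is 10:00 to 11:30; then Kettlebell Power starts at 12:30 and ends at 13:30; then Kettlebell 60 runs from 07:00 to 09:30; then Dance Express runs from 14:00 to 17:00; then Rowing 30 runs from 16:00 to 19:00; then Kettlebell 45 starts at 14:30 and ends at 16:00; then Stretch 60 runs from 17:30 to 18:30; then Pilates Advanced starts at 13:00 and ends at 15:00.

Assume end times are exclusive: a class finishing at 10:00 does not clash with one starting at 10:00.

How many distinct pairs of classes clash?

Sorted by start: Kettlebell 60, Yoga Fusion, Kettlebell Power, Pilates Advanced, Rowing Intro, Dance Express, Kettlebell 45, Rowing 30, Stretch 60.
Yoga Fusion starts after Kettlebell 60 ends, so Kettlebell 60 has no further overlaps.
Kettlebell Power starts after Yoga Fusion ends, so Yoga Fusion has no further overlaps.
Pilates Advanced starts before Kettlebell Power ends → Kettlebell Power and Pilates Advanced overlap.
Rowing Intro starts exactly when Kettlebell Power ends (back-to-back, no overlap), so Kettlebell Power has no further overlaps.
Rowing Intro starts before Pilates Advanced ends → Pilates Advanced and Rowing Intro overlap.
Dance Express starts before Pilates Advanced ends → Pilates Advanced and Dance Express overlap.
Kettlebell 45 starts before Pilates Advanced ends → Pilates Advanced and Kettlebell 45 overlap.
Rowing 30 starts after Pilates Advanced ends, so Pilates Advanced has no further overlaps.
Dance Express starts before Rowing Intro ends → Rowing Intro and Dance Express overlap.
Kettlebell 45 starts exactly when Rowing Intro ends (back-to-back, no overlap), so Rowing Intro has no further overlaps.
Kettlebell 45 starts before Dance Express ends → Dance Express and Kettlebell 45 overlap.
Rowing 30 starts before Dance Express ends → Dance Express and Rowing 30 overlap.
Stretch 60 starts after Dance Express ends.
Rowing 30 starts exactly when Kettlebell 45 ends (back-to-back, no overlap), so Kettlebell 45 has no further overlaps.
Stretch 60 starts before Rowing 30 ends → Rowing 30 and Stretch 60 overlap.
Overlapping pairs: Dance Express & Kettlebell 45, Dance Express & Pilates Advanced, Dance Express & Rowing 30, Dance Express & Rowing Intro, Kettlebell 45 & Pilates Advanced, Kettlebell Power & Pilates Advanced, Pilates Advanced & Rowing Intro, Rowing 30 & Stretch 60 — 8 in total.

8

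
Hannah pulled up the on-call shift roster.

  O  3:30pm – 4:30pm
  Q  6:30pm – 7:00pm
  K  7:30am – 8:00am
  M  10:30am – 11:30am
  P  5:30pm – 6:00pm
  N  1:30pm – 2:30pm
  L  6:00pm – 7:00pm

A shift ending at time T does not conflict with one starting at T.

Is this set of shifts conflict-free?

Sorted by start: K, M, N, O, P, L, Q.
M starts after K ends; K is clear from here.
N starts after M ends; M is clear from here.
O starts after N ends; N is clear from here.
P starts after O ends; O is clear from here.
L starts exactly when P ends (back-to-back, no overlap); P is clear from here.
Q starts before L ends → L and Q overlap.
That's a conflict, so the schedule is not conflict-free.

No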